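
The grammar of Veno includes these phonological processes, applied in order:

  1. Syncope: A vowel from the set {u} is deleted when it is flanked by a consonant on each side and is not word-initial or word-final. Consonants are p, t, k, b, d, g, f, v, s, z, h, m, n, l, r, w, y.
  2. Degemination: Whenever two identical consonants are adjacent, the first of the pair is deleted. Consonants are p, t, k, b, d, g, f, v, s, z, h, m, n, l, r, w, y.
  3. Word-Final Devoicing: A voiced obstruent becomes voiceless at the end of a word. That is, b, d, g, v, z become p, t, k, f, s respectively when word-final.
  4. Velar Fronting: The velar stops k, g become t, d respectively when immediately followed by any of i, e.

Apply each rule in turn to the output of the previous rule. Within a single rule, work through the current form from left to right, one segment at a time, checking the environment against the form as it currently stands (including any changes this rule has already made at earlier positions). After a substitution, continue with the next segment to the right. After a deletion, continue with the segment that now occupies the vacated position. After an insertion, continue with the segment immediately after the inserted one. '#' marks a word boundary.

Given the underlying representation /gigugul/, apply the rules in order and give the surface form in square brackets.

1 Syncope: [gigugul] → [giggl]
2 Degemination: [giggl] → [gigl]
3 Word-Final Devoicing: no change — [gigl]
4 Velar Fronting: [gigl] → [digl]

[digl]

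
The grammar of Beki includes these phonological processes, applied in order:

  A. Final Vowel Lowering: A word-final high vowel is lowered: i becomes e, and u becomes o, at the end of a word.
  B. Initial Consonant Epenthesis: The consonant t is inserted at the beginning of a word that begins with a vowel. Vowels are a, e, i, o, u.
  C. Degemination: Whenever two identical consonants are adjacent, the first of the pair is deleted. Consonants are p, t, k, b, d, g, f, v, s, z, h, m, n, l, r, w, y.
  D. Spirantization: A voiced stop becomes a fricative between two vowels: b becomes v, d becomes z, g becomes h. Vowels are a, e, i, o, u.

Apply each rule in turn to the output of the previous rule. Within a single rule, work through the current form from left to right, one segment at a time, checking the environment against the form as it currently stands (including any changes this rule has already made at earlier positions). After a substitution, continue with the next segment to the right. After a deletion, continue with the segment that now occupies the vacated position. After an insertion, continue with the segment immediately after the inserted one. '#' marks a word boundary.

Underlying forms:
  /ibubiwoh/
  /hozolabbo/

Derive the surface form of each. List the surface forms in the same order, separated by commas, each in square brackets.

/ibubiwoh/:
  A Final Vowel Lowering: no change — [ibubiwoh]
  B Initial Consonant Epenthesis: [ibubiwoh] → [tibubiwoh]
  C Degemination: no change — [tibubiwoh]
  D Spirantization: [tibubiwoh] → [tivuviwoh]
/hozolabbo/:
  A Final Vowel Lowering: no change — [hozolabbo]
  B Initial Consonant Epenthesis: no change — [hozolabbo]
  C Degemination: [hozolabbo] → [hozolabo]
  D Spirantization: [hozolabo] → [hozolavo]

[tivuviwoh], [hozolavo]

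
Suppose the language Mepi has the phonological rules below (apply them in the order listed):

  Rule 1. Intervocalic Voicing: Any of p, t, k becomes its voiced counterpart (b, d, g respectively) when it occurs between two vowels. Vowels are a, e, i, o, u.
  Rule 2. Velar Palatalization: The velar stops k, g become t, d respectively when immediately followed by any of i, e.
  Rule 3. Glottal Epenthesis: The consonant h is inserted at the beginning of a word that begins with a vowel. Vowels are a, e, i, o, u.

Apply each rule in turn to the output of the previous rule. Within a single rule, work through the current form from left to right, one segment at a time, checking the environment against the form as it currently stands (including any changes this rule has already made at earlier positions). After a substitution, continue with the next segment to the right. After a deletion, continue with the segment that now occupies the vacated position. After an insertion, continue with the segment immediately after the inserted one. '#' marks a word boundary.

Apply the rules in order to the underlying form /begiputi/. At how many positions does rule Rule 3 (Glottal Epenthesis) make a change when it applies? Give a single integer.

Rule 1 Intervocalic Voicing: [begiputi] → [begibudi]
Rule 2 Velar Palatalization: [begibudi] → [bedibudi]
Rule 3 Glottal Epenthesis: no change — [bedibudi]
Rule Rule 3 changed 0 position(s).

0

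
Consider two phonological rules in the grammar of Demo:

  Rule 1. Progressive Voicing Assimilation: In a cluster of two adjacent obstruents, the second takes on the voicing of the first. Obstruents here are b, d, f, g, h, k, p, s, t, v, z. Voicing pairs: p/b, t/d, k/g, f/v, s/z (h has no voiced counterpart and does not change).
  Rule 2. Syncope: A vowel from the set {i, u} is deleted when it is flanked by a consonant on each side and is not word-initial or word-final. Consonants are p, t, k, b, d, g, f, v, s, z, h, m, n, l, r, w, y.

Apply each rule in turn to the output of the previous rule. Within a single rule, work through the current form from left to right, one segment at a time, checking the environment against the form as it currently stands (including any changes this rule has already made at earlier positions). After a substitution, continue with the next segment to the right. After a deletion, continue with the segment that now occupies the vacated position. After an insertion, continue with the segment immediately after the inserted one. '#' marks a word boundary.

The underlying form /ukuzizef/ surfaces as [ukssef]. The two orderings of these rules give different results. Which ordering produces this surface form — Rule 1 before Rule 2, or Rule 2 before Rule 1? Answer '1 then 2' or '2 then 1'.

2 then 1

Order 1 then 2:
  1 Progressive Voicing Assimilation: no change — [ukuzizef]
  2 Syncope: [ukuzizef] → [ukzzef]
  result: [ukzzef]
Order 2 then 1:
  2 Syncope: [ukuzizef] → [ukzzef]
  1 Progressive Voicing Assimilation: [ukzzef] → [ukssef]
  result: [ukssef]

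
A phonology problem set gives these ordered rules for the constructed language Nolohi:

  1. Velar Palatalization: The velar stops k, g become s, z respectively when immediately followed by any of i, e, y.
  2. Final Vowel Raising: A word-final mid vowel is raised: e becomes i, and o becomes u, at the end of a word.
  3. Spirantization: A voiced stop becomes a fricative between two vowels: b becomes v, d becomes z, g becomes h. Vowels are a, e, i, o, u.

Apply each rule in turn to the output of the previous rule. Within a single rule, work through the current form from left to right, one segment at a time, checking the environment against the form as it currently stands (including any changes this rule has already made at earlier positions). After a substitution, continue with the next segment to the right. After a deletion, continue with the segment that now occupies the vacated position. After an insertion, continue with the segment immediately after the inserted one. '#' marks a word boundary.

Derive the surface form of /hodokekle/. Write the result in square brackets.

1 Velar Palatalization: [hodokekle] → [hodosekle]
2 Final Vowel Raising: [hodosekle] → [hodosekli]
3 Spirantization: [hodosekli] → [hozosekli]

[hozosekli]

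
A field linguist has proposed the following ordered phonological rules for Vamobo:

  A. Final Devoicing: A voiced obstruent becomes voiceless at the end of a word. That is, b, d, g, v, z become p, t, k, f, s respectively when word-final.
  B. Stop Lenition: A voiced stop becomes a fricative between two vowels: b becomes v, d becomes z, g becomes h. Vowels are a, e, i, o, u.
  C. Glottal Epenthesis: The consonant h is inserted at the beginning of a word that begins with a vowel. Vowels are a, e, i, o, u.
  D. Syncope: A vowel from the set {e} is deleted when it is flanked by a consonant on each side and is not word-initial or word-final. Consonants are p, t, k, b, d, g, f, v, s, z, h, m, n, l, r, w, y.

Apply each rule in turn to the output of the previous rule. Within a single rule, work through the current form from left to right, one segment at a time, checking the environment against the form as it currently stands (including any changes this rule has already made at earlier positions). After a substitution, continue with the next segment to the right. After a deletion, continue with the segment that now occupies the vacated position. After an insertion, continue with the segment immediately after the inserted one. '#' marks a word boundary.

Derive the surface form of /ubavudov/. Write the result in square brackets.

A Final Devoicing: [ubavudov] → [ubavudof]
B Stop Lenition: [ubavudof] → [uvavuzof]
C Glottal Epenthesis: [uvavuzof] → [huvavuzof]
D Syncope: no change — [huvavuzof]

[huvavuzof]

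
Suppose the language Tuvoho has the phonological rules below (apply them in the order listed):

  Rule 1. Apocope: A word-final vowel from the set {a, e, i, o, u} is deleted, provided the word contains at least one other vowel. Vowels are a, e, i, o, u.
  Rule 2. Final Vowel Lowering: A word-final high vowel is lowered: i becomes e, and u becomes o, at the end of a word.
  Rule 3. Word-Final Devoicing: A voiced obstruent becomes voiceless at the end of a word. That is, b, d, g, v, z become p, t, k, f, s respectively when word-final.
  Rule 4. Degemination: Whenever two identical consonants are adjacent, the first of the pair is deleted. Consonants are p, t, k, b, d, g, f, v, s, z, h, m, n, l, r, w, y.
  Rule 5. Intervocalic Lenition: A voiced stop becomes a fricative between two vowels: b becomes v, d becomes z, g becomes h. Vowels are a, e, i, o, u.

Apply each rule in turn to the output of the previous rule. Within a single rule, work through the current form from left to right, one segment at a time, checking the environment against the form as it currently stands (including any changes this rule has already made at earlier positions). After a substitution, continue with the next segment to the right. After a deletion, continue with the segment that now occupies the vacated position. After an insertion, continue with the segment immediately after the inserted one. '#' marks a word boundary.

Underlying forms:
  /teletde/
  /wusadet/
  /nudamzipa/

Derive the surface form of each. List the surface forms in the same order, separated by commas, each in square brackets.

/teletde/:
  Rule 1 Apocope: [teletde] → [teletd]
  Rule 2 Final Vowel Lowering: no change — [teletd]
  Rule 3 Word-Final Devoicing: [teletd] → [telett]
  Rule 4 Degemination: [telett] → [telet]
  Rule 5 Intervocalic Lenition: no change — [telet]
/wusadet/:
  Rule 1 Apocope: no change — [wusadet]
  Rule 2 Final Vowel Lowering: no change — [wusadet]
  Rule 3 Word-Final Devoicing: no change — [wusadet]
  Rule 4 Degemination: no change — [wusadet]
  Rule 5 Intervocalic Lenition: [wusadet] → [wusazet]
/nudamzipa/:
  Rule 1 Apocope: [nudamzipa] → [nudamzip]
  Rule 2 Final Vowel Lowering: no change — [nudamzip]
  Rule 3 Word-Final Devoicing: no change — [nudamzip]
  Rule 4 Degemination: no change — [nudamzip]
  Rule 5 Intervocalic Lenition: [nudamzip] → [nuzamzip]

[telet], [wusazet], [nuzamzip]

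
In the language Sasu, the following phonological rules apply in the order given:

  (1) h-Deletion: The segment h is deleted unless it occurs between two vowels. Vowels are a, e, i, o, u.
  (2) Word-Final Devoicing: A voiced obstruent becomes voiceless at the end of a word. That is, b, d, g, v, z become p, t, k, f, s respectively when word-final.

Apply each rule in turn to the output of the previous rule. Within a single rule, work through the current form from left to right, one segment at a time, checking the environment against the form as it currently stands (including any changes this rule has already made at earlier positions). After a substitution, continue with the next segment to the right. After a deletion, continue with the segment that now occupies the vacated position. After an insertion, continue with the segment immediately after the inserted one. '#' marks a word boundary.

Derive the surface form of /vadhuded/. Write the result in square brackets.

(1) h-Deletion: [vadhuded] → [vaduded]
(2) Word-Final Devoicing: [vaduded] → [vadudet]

[vadudet]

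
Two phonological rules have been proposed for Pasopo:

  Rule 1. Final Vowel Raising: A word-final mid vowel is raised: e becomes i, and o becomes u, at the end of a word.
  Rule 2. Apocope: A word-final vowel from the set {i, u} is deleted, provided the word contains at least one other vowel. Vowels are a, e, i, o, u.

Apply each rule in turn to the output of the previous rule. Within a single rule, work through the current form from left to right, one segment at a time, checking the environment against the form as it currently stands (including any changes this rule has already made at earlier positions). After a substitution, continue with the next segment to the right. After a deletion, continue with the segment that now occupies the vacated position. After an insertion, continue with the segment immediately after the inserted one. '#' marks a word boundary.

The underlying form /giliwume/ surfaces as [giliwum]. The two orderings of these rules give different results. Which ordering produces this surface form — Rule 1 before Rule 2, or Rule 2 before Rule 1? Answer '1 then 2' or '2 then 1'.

1 then 2

Order 1 then 2:
  1 Final Vowel Raising: [giliwume] → [giliwumi]
  2 Apocope: [giliwumi] → [giliwum]
  result: [giliwum]
Order 2 then 1:
  2 Apocope: no change — [giliwume]
  1 Final Vowel Raising: [giliwume] → [giliwumi]
  result: [giliwumi]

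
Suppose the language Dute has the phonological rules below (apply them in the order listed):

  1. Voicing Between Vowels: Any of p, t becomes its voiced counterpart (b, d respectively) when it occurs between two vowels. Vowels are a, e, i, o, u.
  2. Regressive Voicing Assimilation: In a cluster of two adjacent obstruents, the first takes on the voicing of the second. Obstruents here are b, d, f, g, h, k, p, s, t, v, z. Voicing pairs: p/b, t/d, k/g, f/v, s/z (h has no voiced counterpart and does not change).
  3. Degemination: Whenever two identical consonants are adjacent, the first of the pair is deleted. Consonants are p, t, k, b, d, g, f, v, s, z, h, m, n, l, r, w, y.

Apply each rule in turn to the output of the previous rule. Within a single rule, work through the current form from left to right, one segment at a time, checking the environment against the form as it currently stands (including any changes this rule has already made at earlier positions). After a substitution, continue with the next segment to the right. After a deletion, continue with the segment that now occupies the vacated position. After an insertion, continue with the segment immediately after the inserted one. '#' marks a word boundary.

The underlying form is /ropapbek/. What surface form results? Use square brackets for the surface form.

[robabek]

1 Voicing Between Vowels: [ropapbek] → [robapbek]
2 Regressive Voicing Assimilation: [robapbek] → [robabbek]
3 Degemination: [robabbek] → [robabek]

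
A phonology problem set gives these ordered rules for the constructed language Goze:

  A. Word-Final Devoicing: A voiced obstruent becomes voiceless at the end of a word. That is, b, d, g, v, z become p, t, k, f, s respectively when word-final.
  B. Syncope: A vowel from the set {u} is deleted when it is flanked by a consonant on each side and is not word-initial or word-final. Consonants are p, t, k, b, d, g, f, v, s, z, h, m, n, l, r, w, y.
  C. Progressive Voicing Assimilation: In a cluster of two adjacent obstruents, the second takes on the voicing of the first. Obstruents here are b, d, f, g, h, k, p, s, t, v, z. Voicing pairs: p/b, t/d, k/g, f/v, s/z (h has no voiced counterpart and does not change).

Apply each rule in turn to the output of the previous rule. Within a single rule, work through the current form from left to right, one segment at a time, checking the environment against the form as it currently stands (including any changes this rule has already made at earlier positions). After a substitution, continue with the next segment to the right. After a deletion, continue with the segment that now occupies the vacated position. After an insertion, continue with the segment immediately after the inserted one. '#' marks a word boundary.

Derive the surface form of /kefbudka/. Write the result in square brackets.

[kefptka]

A Word-Final Devoicing: no change — [kefbudka]
B Syncope: [kefbudka] → [kefbdka]
C Progressive Voicing Assimilation: [kefbdka] → [kefptka]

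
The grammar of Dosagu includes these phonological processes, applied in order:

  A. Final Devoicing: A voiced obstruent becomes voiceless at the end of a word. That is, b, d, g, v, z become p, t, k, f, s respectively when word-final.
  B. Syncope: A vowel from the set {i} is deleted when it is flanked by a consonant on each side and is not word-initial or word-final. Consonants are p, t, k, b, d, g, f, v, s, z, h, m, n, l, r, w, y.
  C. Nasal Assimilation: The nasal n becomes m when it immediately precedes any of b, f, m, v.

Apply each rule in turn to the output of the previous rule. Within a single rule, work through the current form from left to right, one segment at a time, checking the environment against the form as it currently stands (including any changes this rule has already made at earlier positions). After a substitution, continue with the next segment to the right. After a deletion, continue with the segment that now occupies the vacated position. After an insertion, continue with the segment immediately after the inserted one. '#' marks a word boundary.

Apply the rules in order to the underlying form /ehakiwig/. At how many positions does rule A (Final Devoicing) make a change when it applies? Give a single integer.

A Final Devoicing: [ehakiwig] → [ehakiwik]
B Syncope: [ehakiwik] → [ehakwk]
C Nasal Assimilation: no change — [ehakwk]
Rule A changed 1 position(s).

1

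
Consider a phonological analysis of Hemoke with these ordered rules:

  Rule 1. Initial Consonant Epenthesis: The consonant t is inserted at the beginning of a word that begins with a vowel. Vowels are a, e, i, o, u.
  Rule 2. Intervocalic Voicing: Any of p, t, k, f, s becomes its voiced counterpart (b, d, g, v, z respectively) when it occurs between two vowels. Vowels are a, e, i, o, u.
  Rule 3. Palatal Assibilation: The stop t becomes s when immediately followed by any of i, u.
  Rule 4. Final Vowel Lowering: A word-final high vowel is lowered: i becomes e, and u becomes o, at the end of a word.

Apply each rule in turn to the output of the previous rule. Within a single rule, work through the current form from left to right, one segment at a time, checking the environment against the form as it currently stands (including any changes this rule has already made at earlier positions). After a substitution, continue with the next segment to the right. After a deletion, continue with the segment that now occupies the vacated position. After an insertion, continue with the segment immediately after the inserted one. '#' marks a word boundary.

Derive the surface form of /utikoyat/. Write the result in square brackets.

[sudigoyat]

Rule 1 Initial Consonant Epenthesis: [utikoyat] → [tutikoyat]
Rule 2 Intervocalic Voicing: [tutikoyat] → [tudigoyat]
Rule 3 Palatal Assibilation: [tudigoyat] → [sudigoyat]
Rule 4 Final Vowel Lowering: no change — [sudigoyat]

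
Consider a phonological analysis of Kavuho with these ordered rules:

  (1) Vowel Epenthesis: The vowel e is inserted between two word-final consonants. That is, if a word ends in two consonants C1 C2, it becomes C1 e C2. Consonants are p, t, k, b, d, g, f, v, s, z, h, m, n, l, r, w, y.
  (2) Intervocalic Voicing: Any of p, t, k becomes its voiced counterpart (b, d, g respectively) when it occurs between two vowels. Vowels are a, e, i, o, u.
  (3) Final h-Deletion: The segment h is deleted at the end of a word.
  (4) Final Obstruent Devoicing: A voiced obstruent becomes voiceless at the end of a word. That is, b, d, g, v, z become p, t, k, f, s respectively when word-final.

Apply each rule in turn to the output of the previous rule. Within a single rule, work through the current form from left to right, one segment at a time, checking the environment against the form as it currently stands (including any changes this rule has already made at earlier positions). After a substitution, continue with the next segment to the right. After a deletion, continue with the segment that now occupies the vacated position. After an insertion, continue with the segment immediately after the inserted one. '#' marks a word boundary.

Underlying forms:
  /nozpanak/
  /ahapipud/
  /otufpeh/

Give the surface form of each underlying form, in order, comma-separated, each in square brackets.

[nozpanak], [ahabibut], [odufpe]

/nozpanak/:
  (1) Vowel Epenthesis: no change — [nozpanak]
  (2) Intervocalic Voicing: no change — [nozpanak]
  (3) Final h-Deletion: no change — [nozpanak]
  (4) Final Obstruent Devoicing: no change — [nozpanak]
/ahapipud/:
  (1) Vowel Epenthesis: no change — [ahapipud]
  (2) Intervocalic Voicing: [ahapipud] → [ahabibud]
  (3) Final h-Deletion: no change — [ahabibud]
  (4) Final Obstruent Devoicing: [ahabibud] → [ahabibut]
/otufpeh/:
  (1) Vowel Epenthesis: no change — [otufpeh]
  (2) Intervocalic Voicing: [otufpeh] → [odufpeh]
  (3) Final h-Deletion: [odufpeh] → [odufpe]
  (4) Final Obstruent Devoicing: no change — [odufpe]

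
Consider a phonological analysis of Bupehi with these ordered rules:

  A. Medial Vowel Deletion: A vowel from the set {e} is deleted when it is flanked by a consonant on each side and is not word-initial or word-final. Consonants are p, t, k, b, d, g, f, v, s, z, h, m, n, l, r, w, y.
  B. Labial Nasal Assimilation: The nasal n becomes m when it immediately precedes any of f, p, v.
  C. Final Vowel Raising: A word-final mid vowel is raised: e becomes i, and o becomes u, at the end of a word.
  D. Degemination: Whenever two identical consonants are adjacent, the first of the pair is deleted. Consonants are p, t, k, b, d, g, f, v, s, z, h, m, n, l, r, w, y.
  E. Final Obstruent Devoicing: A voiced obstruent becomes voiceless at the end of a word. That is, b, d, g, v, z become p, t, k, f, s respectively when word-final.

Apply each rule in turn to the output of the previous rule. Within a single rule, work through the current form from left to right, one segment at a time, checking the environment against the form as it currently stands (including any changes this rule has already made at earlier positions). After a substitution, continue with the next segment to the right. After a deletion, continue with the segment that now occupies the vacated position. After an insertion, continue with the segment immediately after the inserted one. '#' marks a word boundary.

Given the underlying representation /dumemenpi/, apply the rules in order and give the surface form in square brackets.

[dumpi]

A Medial Vowel Deletion: [dumemenpi] → [dummnpi]
B Labial Nasal Assimilation: [dummnpi] → [dummmpi]
C Final Vowel Raising: no change — [dummmpi]
D Degemination: [dummmpi] → [dumpi]
E Final Obstruent Devoicing: no change — [dumpi]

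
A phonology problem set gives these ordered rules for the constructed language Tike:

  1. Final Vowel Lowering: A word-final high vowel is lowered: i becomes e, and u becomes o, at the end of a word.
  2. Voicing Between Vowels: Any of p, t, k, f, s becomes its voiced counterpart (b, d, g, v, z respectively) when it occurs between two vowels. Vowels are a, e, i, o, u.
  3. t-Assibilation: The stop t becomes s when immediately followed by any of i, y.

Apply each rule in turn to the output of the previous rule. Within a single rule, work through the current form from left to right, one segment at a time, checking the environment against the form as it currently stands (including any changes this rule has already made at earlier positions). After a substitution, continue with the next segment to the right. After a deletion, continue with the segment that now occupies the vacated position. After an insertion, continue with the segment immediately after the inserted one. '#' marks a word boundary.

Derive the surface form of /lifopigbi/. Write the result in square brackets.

[livobigbe]

1 Final Vowel Lowering: [lifopigbi] → [lifopigbe]
2 Voicing Between Vowels: [lifopigbe] → [livobigbe]
3 t-Assibilation: no change — [livobigbe]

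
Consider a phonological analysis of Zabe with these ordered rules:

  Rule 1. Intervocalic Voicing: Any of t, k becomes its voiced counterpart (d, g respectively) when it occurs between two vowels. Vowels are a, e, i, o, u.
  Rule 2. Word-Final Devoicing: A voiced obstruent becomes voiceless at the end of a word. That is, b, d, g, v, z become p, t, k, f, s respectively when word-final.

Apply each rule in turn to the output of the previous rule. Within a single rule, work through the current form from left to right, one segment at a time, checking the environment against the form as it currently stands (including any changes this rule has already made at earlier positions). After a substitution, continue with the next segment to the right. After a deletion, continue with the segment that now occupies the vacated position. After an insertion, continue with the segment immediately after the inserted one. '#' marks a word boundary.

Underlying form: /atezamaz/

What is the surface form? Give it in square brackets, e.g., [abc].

Rule 1 Intervocalic Voicing: [atezamaz] → [adezamaz]
Rule 2 Word-Final Devoicing: [adezamaz] → [adezamas]

[adezamas]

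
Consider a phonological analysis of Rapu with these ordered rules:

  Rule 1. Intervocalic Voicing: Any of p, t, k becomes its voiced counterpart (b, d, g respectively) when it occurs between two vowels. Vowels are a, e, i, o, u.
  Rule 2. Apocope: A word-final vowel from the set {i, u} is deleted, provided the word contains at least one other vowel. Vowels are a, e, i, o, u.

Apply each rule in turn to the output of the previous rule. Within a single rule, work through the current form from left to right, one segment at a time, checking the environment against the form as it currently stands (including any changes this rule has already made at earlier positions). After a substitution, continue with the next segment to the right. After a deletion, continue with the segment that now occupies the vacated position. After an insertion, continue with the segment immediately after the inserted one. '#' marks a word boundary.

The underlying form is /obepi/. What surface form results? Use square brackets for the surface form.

Rule 1 Intervocalic Voicing: [obepi] → [obebi]
Rule 2 Apocope: [obebi] → [obeb]

[obeb]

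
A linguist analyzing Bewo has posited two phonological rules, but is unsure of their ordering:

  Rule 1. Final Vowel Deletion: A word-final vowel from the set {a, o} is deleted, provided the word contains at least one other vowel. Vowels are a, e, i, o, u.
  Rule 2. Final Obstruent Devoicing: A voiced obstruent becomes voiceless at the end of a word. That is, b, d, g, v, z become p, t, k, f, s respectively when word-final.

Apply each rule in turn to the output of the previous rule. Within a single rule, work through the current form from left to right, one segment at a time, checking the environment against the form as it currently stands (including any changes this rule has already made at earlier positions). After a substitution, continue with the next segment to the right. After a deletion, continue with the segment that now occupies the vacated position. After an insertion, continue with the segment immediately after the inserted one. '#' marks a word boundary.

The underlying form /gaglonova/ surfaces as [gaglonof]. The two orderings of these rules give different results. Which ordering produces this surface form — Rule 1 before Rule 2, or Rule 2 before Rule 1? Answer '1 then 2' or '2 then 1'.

Order 1 then 2:
  1 Final Vowel Deletion: [gaglonova] → [gaglonov]
  2 Final Obstruent Devoicing: [gaglonov] → [gaglonof]
  result: [gaglonof]
Order 2 then 1:
  2 Final Obstruent Devoicing: no change — [gaglonova]
  1 Final Vowel Deletion: [gaglonova] → [gaglonov]
  result: [gaglonov]

1 then 2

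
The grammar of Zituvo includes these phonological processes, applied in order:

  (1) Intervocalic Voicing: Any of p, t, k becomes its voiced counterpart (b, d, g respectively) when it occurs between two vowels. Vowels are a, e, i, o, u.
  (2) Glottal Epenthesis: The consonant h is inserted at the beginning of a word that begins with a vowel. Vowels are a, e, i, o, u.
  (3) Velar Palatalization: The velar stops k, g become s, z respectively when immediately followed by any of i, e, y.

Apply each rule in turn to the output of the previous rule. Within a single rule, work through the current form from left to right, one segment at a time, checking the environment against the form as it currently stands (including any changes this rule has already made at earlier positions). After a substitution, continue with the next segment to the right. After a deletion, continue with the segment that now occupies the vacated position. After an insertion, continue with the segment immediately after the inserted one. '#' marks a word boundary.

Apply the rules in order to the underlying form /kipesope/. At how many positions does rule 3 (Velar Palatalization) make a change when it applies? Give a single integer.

(1) Intervocalic Voicing: [kipesope] → [kibesobe]
(2) Glottal Epenthesis: no change — [kibesobe]
(3) Velar Palatalization: [kibesobe] → [sibesobe]
Rule 3 changed 1 position(s).

1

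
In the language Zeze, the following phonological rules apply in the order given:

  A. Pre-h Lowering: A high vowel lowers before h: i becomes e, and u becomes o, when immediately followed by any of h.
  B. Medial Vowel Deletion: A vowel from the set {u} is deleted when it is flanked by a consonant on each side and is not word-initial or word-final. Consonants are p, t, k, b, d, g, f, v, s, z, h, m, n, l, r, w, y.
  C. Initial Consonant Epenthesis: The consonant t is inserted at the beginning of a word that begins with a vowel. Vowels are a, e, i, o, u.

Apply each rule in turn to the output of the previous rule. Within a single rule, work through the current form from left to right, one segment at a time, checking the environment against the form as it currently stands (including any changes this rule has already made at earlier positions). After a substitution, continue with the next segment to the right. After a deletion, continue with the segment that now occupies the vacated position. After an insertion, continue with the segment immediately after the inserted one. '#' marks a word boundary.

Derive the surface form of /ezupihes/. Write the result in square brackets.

[tezpehes]

A Pre-h Lowering: [ezupihes] → [ezupehes]
B Medial Vowel Deletion: [ezupehes] → [ezpehes]
C Initial Consonant Epenthesis: [ezpehes] → [tezpehes]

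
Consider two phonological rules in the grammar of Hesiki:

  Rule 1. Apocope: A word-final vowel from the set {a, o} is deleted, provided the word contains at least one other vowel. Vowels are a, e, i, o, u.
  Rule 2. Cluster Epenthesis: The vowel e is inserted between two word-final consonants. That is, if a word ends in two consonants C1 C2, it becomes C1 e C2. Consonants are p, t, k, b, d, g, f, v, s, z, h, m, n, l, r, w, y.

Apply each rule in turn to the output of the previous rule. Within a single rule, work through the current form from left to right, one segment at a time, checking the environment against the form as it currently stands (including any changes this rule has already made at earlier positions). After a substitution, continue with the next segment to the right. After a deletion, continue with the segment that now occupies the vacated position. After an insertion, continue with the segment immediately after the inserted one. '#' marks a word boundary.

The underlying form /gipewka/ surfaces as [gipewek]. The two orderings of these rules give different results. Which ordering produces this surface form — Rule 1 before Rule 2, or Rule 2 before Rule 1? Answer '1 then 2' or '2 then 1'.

1 then 2

Order 1 then 2:
  1 Apocope: [gipewka] → [gipewk]
  2 Cluster Epenthesis: [gipewk] → [gipewek]
  result: [gipewek]
Order 2 then 1:
  2 Cluster Epenthesis: no change — [gipewka]
  1 Apocope: [gipewka] → [gipewk]
  result: [gipewk]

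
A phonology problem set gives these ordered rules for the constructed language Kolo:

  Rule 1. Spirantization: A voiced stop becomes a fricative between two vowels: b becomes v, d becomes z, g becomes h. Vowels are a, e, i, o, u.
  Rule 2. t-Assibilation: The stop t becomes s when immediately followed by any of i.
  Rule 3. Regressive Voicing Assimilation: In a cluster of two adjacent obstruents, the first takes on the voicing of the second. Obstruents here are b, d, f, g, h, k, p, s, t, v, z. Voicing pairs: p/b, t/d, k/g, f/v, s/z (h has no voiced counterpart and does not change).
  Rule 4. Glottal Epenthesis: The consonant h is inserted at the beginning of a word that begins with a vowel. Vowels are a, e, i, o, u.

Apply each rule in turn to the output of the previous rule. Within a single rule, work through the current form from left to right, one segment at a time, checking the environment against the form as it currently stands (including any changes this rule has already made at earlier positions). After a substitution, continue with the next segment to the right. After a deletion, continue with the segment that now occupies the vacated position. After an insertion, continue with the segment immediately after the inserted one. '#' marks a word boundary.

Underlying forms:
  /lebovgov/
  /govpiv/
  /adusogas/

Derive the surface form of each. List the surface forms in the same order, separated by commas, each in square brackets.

[levovgov], [gofpiv], [hazusohas]

/lebovgov/:
  Rule 1 Spirantization: [lebovgov] → [levovgov]
  Rule 2 t-Assibilation: no change — [levovgov]
  Rule 3 Regressive Voicing Assimilation: no change — [levovgov]
  Rule 4 Glottal Epenthesis: no change — [levovgov]
/govpiv/:
  Rule 1 Spirantization: no change — [govpiv]
  Rule 2 t-Assibilation: no change — [govpiv]
  Rule 3 Regressive Voicing Assimilation: [govpiv] → [gofpiv]
  Rule 4 Glottal Epenthesis: no change — [gofpiv]
/adusogas/:
  Rule 1 Spirantization: [adusogas] → [azusohas]
  Rule 2 t-Assibilation: no change — [azusohas]
  Rule 3 Regressive Voicing Assimilation: no change — [azusohas]
  Rule 4 Glottal Epenthesis: [azusohas] → [hazusohas]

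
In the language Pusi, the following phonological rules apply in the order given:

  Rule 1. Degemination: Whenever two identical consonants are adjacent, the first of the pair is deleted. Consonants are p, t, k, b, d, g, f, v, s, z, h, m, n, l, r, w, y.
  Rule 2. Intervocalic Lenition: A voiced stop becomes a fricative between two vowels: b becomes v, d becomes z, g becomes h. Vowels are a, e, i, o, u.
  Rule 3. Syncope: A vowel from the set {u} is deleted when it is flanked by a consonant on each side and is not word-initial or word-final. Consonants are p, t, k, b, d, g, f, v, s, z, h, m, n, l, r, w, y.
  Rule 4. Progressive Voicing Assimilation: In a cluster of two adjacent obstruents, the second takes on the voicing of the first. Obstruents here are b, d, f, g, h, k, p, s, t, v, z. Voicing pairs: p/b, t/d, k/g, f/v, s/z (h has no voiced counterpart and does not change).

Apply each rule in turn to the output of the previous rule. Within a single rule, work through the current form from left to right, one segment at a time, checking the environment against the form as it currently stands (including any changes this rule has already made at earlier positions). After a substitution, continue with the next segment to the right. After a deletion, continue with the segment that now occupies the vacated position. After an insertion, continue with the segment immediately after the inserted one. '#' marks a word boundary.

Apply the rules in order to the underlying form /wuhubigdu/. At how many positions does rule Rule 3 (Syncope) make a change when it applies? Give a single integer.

2

Rule 1 Degemination: no change — [wuhubigdu]
Rule 2 Intervocalic Lenition: [wuhubigdu] → [wuhuvigdu]
Rule 3 Syncope: [wuhuvigdu] → [whvigdu]
Rule 4 Progressive Voicing Assimilation: [whvigdu] → [whfigdu]
Rule Rule 3 changed 2 position(s).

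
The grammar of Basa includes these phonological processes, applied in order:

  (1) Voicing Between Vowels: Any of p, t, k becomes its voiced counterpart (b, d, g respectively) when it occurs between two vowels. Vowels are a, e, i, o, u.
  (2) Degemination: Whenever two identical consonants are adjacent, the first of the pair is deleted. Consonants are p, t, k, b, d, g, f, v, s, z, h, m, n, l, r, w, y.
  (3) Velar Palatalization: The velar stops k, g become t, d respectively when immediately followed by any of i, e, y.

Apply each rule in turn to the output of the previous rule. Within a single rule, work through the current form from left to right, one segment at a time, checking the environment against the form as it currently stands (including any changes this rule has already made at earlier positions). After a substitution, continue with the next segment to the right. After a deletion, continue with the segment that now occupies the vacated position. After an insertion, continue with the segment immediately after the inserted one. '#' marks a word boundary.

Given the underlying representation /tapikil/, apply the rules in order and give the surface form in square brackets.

[tabidil]

(1) Voicing Between Vowels: [tapikil] → [tabigil]
(2) Degemination: no change — [tabigil]
(3) Velar Palatalization: [tabigil] → [tabidil]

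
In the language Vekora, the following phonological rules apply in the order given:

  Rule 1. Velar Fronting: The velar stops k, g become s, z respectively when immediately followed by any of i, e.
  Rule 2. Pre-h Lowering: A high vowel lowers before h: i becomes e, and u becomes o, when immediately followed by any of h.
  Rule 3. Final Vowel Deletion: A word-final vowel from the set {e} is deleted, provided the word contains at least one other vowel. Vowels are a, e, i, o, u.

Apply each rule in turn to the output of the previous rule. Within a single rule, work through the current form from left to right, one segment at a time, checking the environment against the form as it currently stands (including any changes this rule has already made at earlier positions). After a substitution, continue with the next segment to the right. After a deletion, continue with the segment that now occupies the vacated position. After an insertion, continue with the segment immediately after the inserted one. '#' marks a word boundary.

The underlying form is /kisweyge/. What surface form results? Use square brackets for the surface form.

Rule 1 Velar Fronting: [kisweyge] → [sisweyze]
Rule 2 Pre-h Lowering: no change — [sisweyze]
Rule 3 Final Vowel Deletion: [sisweyze] → [sisweyz]

[sisweyz]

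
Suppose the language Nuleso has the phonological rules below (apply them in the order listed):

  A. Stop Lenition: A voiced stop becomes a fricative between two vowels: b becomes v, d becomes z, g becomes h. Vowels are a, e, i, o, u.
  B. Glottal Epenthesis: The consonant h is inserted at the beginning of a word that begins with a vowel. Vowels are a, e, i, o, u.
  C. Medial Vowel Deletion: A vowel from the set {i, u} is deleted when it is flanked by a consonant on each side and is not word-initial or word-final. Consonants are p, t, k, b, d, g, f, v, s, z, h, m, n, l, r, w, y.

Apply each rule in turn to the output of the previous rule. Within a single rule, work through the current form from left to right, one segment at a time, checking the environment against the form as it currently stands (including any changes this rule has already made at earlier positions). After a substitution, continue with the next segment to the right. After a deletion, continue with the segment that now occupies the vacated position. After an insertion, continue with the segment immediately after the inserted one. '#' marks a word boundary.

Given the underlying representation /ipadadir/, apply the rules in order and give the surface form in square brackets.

[hpazazr]

A Stop Lenition: [ipadadir] → [ipazazir]
B Glottal Epenthesis: [ipazazir] → [hipazazir]
C Medial Vowel Deletion: [hipazazir] → [hpazazr]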